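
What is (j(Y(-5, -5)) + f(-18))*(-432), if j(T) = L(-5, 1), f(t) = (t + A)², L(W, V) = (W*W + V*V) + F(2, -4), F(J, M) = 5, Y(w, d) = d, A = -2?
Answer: -186192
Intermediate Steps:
L(W, V) = 5 + V² + W² (L(W, V) = (W*W + V*V) + 5 = (W² + V²) + 5 = (V² + W²) + 5 = 5 + V² + W²)
f(t) = (-2 + t)² (f(t) = (t - 2)² = (-2 + t)²)
j(T) = 31 (j(T) = 5 + 1² + (-5)² = 5 + 1 + 25 = 31)
(j(Y(-5, -5)) + f(-18))*(-432) = (31 + (-2 - 18)²)*(-432) = (31 + (-20)²)*(-432) = (31 + 400)*(-432) = 431*(-432) = -186192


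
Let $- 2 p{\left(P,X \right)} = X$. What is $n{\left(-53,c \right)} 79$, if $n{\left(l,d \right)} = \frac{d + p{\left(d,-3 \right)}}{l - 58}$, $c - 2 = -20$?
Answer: $\frac{869}{74} \approx 11.743$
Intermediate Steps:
$c = -18$ ($c = 2 - 20 = -18$)
$p{\left(P,X \right)} = - \frac{X}{2}$
$n{\left(l,d \right)} = \frac{\frac{3}{2} + d}{-58 + l}$ ($n{\left(l,d \right)} = \frac{d - - \frac{3}{2}}{l - 58} = \frac{d + \frac{3}{2}}{-58 + l} = \frac{\frac{3}{2} + d}{-58 + l}$)
$n{\left(-53,c \right)} 79 = \frac{\frac{3}{2} - 18}{-58 - 53} \cdot 79 = \frac{1}{-111} \left(- \frac{33}{2}\right) 79 = \left(- \frac{1}{111}\right) \left(- \frac{33}{2}\right) 79 = \frac{11}{74} \cdot 79 = \frac{869}{74}$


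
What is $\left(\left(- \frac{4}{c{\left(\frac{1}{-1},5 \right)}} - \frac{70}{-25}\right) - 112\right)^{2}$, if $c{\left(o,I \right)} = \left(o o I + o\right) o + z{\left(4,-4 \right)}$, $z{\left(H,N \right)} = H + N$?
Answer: $\frac{292681}{25} \approx 11707.0$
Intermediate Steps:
$c{\left(o,I \right)} = o \left(o + I o^{2}\right)$ ($c{\left(o,I \right)} = \left(o o I + o\right) o + \left(4 - 4\right) = \left(o^{2} I + o\right) o + 0 = \left(I o^{2} + o\right) o + 0 = \left(o + I o^{2}\right) o + 0 = o \left(o + I o^{2}\right) + 0 = o \left(o + I o^{2}\right)$)
$\left(\left(- \frac{4}{c{\left(\frac{1}{-1},5 \right)}} - \frac{70}{-25}\right) - 112\right)^{2} = \left(\left(- \frac{4}{\left(\frac{1}{-1}\right)^{2} \left(1 + \frac{5}{-1}\right)} - \frac{70}{-25}\right) - 112\right)^{2} = \left(\left(- \frac{4}{\left(-1\right)^{2} \left(1 + 5 \left(-1\right)\right)} - - \frac{14}{5}\right) - 112\right)^{2} = \left(\left(- \frac{4}{1 \left(1 - 5\right)} + \frac{14}{5}\right) - 112\right)^{2} = \left(\left(- \frac{4}{1 \left(-4\right)} + \frac{14}{5}\right) - 112\right)^{2} = \left(\left(- \frac{4}{-4} + \frac{14}{5}\right) - 112\right)^{2} = \left(\left(\left(-4\right) \left(- \frac{1}{4}\right) + \frac{14}{5}\right) - 112\right)^{2} = \left(\left(1 + \frac{14}{5}\right) - 112\right)^{2} = \left(\frac{19}{5} - 112\right)^{2} = \left(- \frac{541}{5}\right)^{2} = \frac{292681}{25}$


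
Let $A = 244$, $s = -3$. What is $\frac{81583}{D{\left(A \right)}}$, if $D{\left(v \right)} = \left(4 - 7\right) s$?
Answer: $\frac{81583}{9} \approx 9064.8$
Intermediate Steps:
$D{\left(v \right)} = 9$ ($D{\left(v \right)} = \left(4 - 7\right) \left(-3\right) = \left(-3\right) \left(-3\right) = 9$)
$\frac{81583}{D{\left(A \right)}} = \frac{81583}{9}$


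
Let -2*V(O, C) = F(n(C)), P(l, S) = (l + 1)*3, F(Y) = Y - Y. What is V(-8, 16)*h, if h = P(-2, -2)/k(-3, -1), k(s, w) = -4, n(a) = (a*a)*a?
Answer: 0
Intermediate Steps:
n(a) = a³ (n(a) = a²*a = a³)
F(Y) = 0
P(l, S) = 3 + 3*l (P(l, S) = (1 + l)*3 = 3 + 3*l)
V(O, C) = 0 (V(O, C) = -½*0 = 0)
h = ¾ (h = (3 + 3*(-2))/(-4) = (3 - 6)*(-¼) = -3*(-¼) = ¾ ≈ 0.75000)
V(-8, 16)*h = 0*(¾) = 0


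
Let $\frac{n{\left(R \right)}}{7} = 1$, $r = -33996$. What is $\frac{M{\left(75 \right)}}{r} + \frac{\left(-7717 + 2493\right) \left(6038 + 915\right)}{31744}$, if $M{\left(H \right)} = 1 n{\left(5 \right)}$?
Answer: $- \frac{38588093135}{33724032} \approx -1144.2$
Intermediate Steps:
$n{\left(R \right)} = 7$ ($n{\left(R \right)} = 7 \cdot 1 = 7$)
$M{\left(H \right)} = 7$ ($M{\left(H \right)} = 1 \cdot 7 = 7$)
$\frac{M{\left(75 \right)}}{r} + \frac{\left(-7717 + 2493\right) \left(6038 + 915\right)}{31744} = \frac{7}{-33996} + \frac{\left(-7717 + 2493\right) \left(6038 + 915\right)}{31744} = 7 \left(- \frac{1}{33996}\right) + \left(-5224\right) 6953 \cdot \frac{1}{31744} = - \frac{7}{33996} - \frac{4540309}{3968} = - \frac{38588093135}{33724032}$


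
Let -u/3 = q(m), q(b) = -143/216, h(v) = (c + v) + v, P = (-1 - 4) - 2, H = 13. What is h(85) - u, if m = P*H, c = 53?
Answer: 15913/72 ≈ 221.01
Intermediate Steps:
P = -7 (P = -5 - 2 = -7)
h(v) = 53 + 2*v (h(v) = (53 + v) + v = 53 + 2*v)
m = -91 (m = -7*13 = -91)
q(b) = -143/216 (q(b) = -143*1/216 = -143/216)
u = 143/72 (u = -3*(-143/216) = 143/72 ≈ 1.9861)
h(85) - u = (53 + 2*85) - 1*143/72 = (53 + 170) - 143/72 = 223 - 143/72 = 15913/72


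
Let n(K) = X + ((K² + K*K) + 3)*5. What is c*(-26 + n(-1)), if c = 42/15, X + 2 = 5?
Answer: 28/5 ≈ 5.6000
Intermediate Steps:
X = 3 (X = -2 + 5 = 3)
n(K) = 18 + 10*K² (n(K) = 3 + ((K² + K*K) + 3)*5 = 3 + ((K² + K²) + 3)*5 = 3 + (2*K² + 3)*5 = 3 + (3 + 2*K²)*5 = 3 + (15 + 10*K²) = 18 + 10*K²)
c = 14/5 (c = 42*(1/15) = 14/5 ≈ 2.8000)
c*(-26 + n(-1)) = 14*(-26 + (18 + 10*(-1)²))/5 = 14*(-26 + (18 + 10*1))/5 = 14*(-26 + (18 + 10))/5 = 14*(-26 + 28)/5 = (14/5)*2 = 28/5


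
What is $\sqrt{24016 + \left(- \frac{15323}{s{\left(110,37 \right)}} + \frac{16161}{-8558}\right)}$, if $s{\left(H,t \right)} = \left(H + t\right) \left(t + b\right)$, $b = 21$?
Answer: $\frac{\sqrt{163062155526793446}}{2605911} \approx 154.96$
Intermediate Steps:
$s{\left(H,t \right)} = \left(21 + t\right) \left(H + t\right)$ ($s{\left(H,t \right)} = \left(H + t\right) \left(t + 21\right) = \left(H + t\right) \left(21 + t\right) = \left(21 + t\right) \left(H + t\right)$)
$\sqrt{24016 + \left(- \frac{15323}{s{\left(110,37 \right)}} + \frac{16161}{-8558}\right)} = \sqrt{24016 - \left(\frac{16161}{8558} + \frac{15323}{37^{2} + 21 \cdot 110 + 21 \cdot 37 + 110 \cdot 37}\right)} = \sqrt{24016 - \left(\frac{16161}{8558} + \frac{15323}{1369 + 2310 + 777 + 4070}\right)} = \sqrt{24016 - \left(\frac{16161}{8558} + \frac{15323}{8526}\right)} = \sqrt{24016 - \frac{9604390}{2605911}} = \sqrt{\frac{62573954186}{2605911}} = \frac{\sqrt{163062155526793446}}{2605911}$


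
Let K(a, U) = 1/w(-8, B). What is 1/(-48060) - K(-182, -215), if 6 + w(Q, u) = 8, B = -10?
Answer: -24031/48060 ≈ -0.50002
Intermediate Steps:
w(Q, u) = 2 (w(Q, u) = -6 + 8 = 2)
K(a, U) = 1/2
1/(-48060) - K(-182, -215) = 1/(-48060) - 1*1/2 = -1/48060 - 1/2 = -24031/48060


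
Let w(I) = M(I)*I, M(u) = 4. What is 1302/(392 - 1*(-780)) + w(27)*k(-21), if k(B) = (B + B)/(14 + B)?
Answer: 380379/586 ≈ 649.11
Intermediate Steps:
k(B) = 2*B/(14 + B) (k(B) = (2*B)/(14 + B) = 2*B/(14 + B))
w(I) = 4*I
1302/(392 - 1*(-780)) + w(27)*k(-21) = 1302/(392 - 1*(-780)) + (4*27)*(2*(-21)/(14 - 21)) = 1302/(392 + 780) + 108*(2*(-21)/(-7)) = 1302/1172 + 108*(2*(-21)*(-1/7)) = 1302*(1/1172) + 108*6 = 651/586 + 648 = 380379/586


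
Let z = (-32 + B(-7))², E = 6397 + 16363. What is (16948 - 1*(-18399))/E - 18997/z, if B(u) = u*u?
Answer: -422156437/6577640 ≈ -64.181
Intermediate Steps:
B(u) = u²
E = 22760
z = 289 (z = (-32 + (-7)²)² = (-32 + 49)² = 17² = 289)
(16948 - 1*(-18399))/E - 18997/z = (16948 - 1*(-18399))/22760 - 18997/289 = (16948 + 18399)*(1/22760) - 18997*1/289 = 35347*(1/22760) - 18997/289 = 35347/22760 - 18997/289 = -422156437/6577640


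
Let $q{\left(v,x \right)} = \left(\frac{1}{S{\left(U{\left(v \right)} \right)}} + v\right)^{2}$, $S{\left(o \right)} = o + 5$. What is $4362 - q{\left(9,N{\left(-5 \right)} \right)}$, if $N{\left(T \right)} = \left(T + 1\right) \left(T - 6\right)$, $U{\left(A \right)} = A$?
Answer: $\frac{838823}{196} \approx 4279.7$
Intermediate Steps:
$S{\left(o \right)} = 5 + o$
$N{\left(T \right)} = \left(1 + T\right) \left(-6 + T\right)$
$q{\left(v,x \right)} = \left(v + \frac{1}{5 + v}\right)^{2}$ ($q{\left(v,x \right)} = \left(\frac{1}{5 + v} + v\right)^{2} = \left(v + \frac{1}{5 + v}\right)^{2}$)
$4362 - q{\left(9,N{\left(-5 \right)} \right)} = 4362 - \frac{\left(1 + 9 \left(5 + 9\right)\right)^{2}}{\left(5 + 9\right)^{2}} = 4362 - \frac{\left(1 + 9 \cdot 14\right)^{2}}{196} = 4362 - \left(1 + 126\right)^{2} \cdot \frac{1}{196} = 4362 - 127^{2} \cdot \frac{1}{196} = 4362 - 16129 \cdot \frac{1}{196} = 4362 - \frac{16129}{196} = \frac{838823}{196}$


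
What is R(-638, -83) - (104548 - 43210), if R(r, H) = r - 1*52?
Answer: -62028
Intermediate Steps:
R(r, H) = -52 + r (R(r, H) = r - 52 = -52 + r)
R(-638, -83) - (104548 - 43210) = (-52 - 638) - (104548 - 43210) = -690 - 1*61338 = -690 - 61338 = -62028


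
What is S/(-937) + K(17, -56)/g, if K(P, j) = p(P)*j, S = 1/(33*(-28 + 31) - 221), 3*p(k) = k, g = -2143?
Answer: 108833357/734924706 ≈ 0.14809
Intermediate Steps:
p(k) = k/3
S = -1/122 (S = 1/(33*3 - 221) = 1/(99 - 221) = 1/(-122) = -1/122 ≈ -0.0081967)
K(P, j) = P*j/3 (K(P, j) = (P/3)*j = P*j/3)
S/(-937) + K(17, -56)/g = -1/122/(-937) + ((⅓)*17*(-56))/(-2143) = -1/122*(-1/937) - 952/3*(-1/2143) = 1/114314 + 952/6429 = 108833357/734924706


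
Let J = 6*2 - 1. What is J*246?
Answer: 2706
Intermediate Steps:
J = 11 (J = 12 - 1 = 11)
J*246 = 11*246 = 2706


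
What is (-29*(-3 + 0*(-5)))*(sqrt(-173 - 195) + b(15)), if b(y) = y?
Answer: 1305 + 348*I*sqrt(23) ≈ 1305.0 + 1668.9*I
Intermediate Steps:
(-29*(-3 + 0*(-5)))*(sqrt(-173 - 195) + b(15)) = (-29*(-3 + 0*(-5)))*(sqrt(-173 - 195) + 15) = (-29*(-3 + 0))*(sqrt(-368) + 15) = (-29*(-3))*(4*I*sqrt(23) + 15) = 87*(15 + 4*I*sqrt(23)) = 1305 + 348*I*sqrt(23)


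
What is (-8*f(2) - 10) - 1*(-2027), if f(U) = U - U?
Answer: 2017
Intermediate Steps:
f(U) = 0
(-8*f(2) - 10) - 1*(-2027) = (-8*0 - 10) - 1*(-2027) = (0 - 10) + 2027 = -10 + 2027 = 2017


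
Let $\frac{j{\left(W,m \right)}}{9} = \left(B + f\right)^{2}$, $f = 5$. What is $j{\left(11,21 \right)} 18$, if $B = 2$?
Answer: $7938$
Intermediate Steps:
$j{\left(W,m \right)} = 441$ ($j{\left(W,m \right)} = 9 \left(2 + 5\right)^{2} = 9 \cdot 7^{2} = 9 \cdot 49 = 441$)
$j{\left(11,21 \right)} 18 = 441 \cdot 18 = 7938$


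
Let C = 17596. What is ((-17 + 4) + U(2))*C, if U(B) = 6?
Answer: -123172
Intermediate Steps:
((-17 + 4) + U(2))*C = ((-17 + 4) + 6)*17596 = (-13 + 6)*17596 = -7*17596 = -123172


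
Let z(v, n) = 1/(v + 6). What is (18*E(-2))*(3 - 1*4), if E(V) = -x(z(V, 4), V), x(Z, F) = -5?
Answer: -90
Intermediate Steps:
z(v, n) = 1/(6 + v)
E(V) = 5 (E(V) = -1*(-5) = 5)
(18*E(-2))*(3 - 1*4) = (18*5)*(3 - 1*4) = 90*(3 - 4) = 90*(-1) = -90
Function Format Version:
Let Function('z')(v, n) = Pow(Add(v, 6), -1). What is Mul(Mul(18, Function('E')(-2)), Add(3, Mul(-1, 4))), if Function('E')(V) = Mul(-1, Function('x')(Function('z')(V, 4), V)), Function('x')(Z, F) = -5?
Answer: -90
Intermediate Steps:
Function('z')(v, n) = Pow(Add(6, v), -1)
Function('E')(V) = 5 (Function('E')(V) = Mul(-1, -5) = 5)
Mul(Mul(18, Function('E')(-2)), Add(3, Mul(-1, 4))) = Mul(Mul(18, 5), Add(3, Mul(-1, 4))) = Mul(90, Add(3, -4)) = Mul(90, -1) = -90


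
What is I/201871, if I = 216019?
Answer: 1649/1541 ≈ 1.0701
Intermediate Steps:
I/201871 = 216019/201871 = 216019*(1/201871) = 1649/1541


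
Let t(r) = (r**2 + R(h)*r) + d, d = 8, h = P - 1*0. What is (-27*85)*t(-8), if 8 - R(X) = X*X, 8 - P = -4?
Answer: -2662200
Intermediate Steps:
P = 12 (P = 8 - 1*(-4) = 8 + 4 = 12)
h = 12 (h = 12 - 1*0 = 12 + 0 = 12)
R(X) = 8 - X**2 (R(X) = 8 - X*X = 8 - X**2)
t(r) = 8 + r**2 - 136*r (t(r) = (r**2 + (8 - 1*12**2)*r) + 8 = (r**2 + (8 - 1*144)*r) + 8 = (r**2 + (8 - 144)*r) + 8 = (r**2 - 136*r) + 8 = 8 + r**2 - 136*r)
(-27*85)*t(-8) = (-27*85)*(8 + (-8)**2 - 136*(-8)) = -2295*(8 + 64 + 1088) = -2295*1160 = -2662200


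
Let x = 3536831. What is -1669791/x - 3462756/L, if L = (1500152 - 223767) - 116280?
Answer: -14184315654291/4103095327255 ≈ -3.4570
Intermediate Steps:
L = 1160105 (L = 1276385 - 116280 = 1160105)
-1669791/x - 3462756/L = -1669791/3536831 - 3462756/1160105 = -14184315654291/4103095327255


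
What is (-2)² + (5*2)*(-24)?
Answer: -236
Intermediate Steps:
(-2)² + (5*2)*(-24) = 4 + 10*(-24) = 4 - 240 = -236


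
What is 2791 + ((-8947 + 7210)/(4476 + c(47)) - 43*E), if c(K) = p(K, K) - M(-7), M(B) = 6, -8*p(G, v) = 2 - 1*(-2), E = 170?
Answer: -40398815/8939 ≈ -4519.4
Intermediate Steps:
p(G, v) = -1/2 (p(G, v) = -(2 - 1*(-2))/8 = -(2 + 2)/8 = -1/8*4 = -1/2)
c(K) = -13/2 (c(K) = -1/2 - 1*6 = -1/2 - 6 = -13/2)
2791 + ((-8947 + 7210)/(4476 + c(47)) - 43*E) = 2791 + ((-8947 + 7210)/(4476 - 13/2) - 43*170) = 2791 + (-1737/8939/2 - 1*7310) = 2791 + (-1737*2/8939 - 7310) = 2791 + (-3474/8939 - 7310) = 2791 - 65347564/8939 = -40398815/8939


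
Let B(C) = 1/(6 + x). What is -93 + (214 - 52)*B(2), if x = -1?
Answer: -303/5 ≈ -60.600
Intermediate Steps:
B(C) = ⅕ (B(C) = 1/(6 - 1) = 1/5 = ⅕)
-93 + (214 - 52)*B(2) = -93 + (214 - 52)*(⅕) = -93 + 162*(⅕) = -93 + 162/5 = -303/5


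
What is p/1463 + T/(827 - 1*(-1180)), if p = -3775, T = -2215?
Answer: -10816970/2936241 ≈ -3.6840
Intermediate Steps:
p/1463 + T/(827 - 1*(-1180)) = -3775/1463 - 2215/(827 - 1*(-1180)) = -3775*1/1463 - 2215/(827 + 1180) = -3775/1463 - 2215/2007 = -10816970/2936241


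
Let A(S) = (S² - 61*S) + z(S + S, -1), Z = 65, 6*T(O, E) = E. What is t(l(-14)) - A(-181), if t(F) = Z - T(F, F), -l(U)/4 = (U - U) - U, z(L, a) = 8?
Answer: -131207/3 ≈ -43736.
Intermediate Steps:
T(O, E) = E/6
l(U) = 4*U (l(U) = -4*((U - U) - U) = -4*(0 - U) = -(-4)*U = 4*U)
t(F) = 65 - F/6
A(S) = 8 + S² - 61*S (A(S) = (S² - 61*S) + 8 = 8 + S² - 61*S)
t(l(-14)) - A(-181) = (65 - 2*(-14)/3) - (8 + (-181)² - 61*(-181)) = (65 - ⅙*(-56)) - (8 + 32761 + 11041) = (65 + 28/3) - 1*43810 = 223/3 - 43810 = -131207/3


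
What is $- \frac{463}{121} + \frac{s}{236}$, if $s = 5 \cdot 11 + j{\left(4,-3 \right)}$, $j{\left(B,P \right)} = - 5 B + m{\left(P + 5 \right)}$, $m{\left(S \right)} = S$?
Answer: $- \frac{104791}{28556} \approx -3.6697$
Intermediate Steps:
$j{\left(B,P \right)} = 5 + P - 5 B$ ($j{\left(B,P \right)} = - 5 B + \left(P + 5\right) = - 5 B + \left(5 + P\right) = 5 + P - 5 B$)
$s = 37$ ($s = 5 \cdot 11 - 18 = 55 - 18 = 37$)
$- \frac{463}{121} + \frac{s}{236} = - \frac{463}{121} + \frac{37}{236} = - \frac{104791}{28556}$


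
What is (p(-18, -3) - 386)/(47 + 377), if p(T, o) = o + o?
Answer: -49/53 ≈ -0.92453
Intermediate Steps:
p(T, o) = 2*o
(p(-18, -3) - 386)/(47 + 377) = (2*(-3) - 386)/(47 + 377) = (-6 - 386)/424 = -392*1/424 = -49/53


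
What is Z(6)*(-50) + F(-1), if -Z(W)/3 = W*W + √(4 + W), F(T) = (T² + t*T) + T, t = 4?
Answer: 5396 + 150*√10 ≈ 5870.3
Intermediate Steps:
F(T) = T² + 5*T (F(T) = (T² + 4*T) + T = T² + 5*T)
Z(W) = -3*W² - 3*√(4 + W) (Z(W) = -3*(W*W + √(4 + W)) = -3*(W² + √(4 + W)) = -3*W² - 3*√(4 + W))
Z(6)*(-50) + F(-1) = (-3*6² - 3*√(4 + 6))*(-50) - (5 - 1) = (-3*36 - 3*√10)*(-50) - 1*4 = (-108 - 3*√10)*(-50) - 4 = (5400 + 150*√10) - 4 = 5396 + 150*√10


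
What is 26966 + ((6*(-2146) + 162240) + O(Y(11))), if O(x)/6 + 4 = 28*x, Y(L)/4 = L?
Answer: 183698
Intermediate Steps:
Y(L) = 4*L
O(x) = -24 + 168*x (O(x) = -24 + 6*(28*x) = -24 + 168*x)
26966 + ((6*(-2146) + 162240) + O(Y(11))) = 26966 + ((6*(-2146) + 162240) + (-24 + 168*(4*11))) = 26966 + ((-12876 + 162240) + (-24 + 168*44)) = 26966 + (149364 + (-24 + 7392)) = 26966 + (149364 + 7368) = 26966 + 156732 = 183698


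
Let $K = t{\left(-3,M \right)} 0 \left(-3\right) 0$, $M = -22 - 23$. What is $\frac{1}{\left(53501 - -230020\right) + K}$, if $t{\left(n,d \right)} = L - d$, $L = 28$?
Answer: $\frac{1}{283521} \approx 3.5271 \cdot 10^{-6}$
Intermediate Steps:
$M = -45$ ($M = -22 - 23 = -45$)
$t{\left(n,d \right)} = 28 - d$
$K = 0$ ($K = \left(28 - -45\right) 0 \left(-3\right) 0 = \left(28 + 45\right) 0 \cdot 0 = 73 \cdot 0 = 0$)
$\frac{1}{\left(53501 - -230020\right) + K} = \frac{1}{\left(53501 - -230020\right) + 0} = \frac{1}{\left(53501 + 230020\right) + 0} = \frac{1}{283521 + 0} = \frac{1}{283521}$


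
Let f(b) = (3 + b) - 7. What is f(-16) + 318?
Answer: 298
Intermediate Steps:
f(b) = -4 + b
f(-16) + 318 = (-4 - 16) + 318 = -20 + 318 = 298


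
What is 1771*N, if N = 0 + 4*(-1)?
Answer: -7084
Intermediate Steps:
N = -4 (N = 0 - 4 = -4)
1771*N = 1771*(-4) = -7084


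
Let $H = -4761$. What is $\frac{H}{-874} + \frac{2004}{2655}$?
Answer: $\frac{208579}{33630} \approx 6.2022$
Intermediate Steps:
$\frac{H}{-874} + \frac{2004}{2655} = - \frac{4761}{-874} + \frac{2004}{2655} = \left(-4761\right) \left(- \frac{1}{874}\right) + 2004 \cdot \frac{1}{2655} = \frac{207}{38} + \frac{668}{885} = \frac{208579}{33630}$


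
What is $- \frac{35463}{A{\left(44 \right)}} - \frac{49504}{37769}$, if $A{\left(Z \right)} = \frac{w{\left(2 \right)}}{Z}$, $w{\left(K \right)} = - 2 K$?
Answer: $\frac{14733373013}{37769} \approx 3.9009 \cdot 10^{5}$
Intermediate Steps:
$A{\left(Z \right)} = - \frac{4}{Z}$ ($A{\left(Z \right)} = \frac{\left(-2\right) 2}{Z} = - \frac{4}{Z}$)
$- \frac{35463}{A{\left(44 \right)}} - \frac{49504}{37769} = - \frac{35463}{\left(-4\right) \frac{1}{44}} - \frac{49504}{37769} = - \frac{35463}{- \frac{1}{11}} - \frac{49504}{37769} = \left(-35463\right) \left(-11\right) - \frac{49504}{37769} = 390093 - \frac{49504}{37769} = \frac{14733373013}{37769}$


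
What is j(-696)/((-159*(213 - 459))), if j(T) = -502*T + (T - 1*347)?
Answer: 348349/39114 ≈ 8.9060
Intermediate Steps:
j(T) = -347 - 501*T (j(T) = -502*T + (T - 347) = -502*T + (-347 + T) = -347 - 501*T)
j(-696)/((-159*(213 - 459))) = (-347 - 501*(-696))/((-159*(213 - 459))) = (-347 + 348696)/((-159*(-246))) = 348349/39114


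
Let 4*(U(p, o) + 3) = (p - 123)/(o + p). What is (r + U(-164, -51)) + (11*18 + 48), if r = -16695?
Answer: -14148433/860 ≈ -16452.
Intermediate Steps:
U(p, o) = -3 + (-123 + p)/(4*(o + p)) (U(p, o) = -3 + ((p - 123)/(o + p))/4 = -3 + ((-123 + p)/(o + p))/4 = -3 + (-123 + p)/(4*(o + p)))
(r + U(-164, -51)) + (11*18 + 48) = (-16695 + (-123 - 12*(-51) - 11*(-164))/(4*(-51 - 164))) + (11*18 + 48) = (-16695 + (1/4)*(-123 + 612 + 1804)/(-215)) + (198 + 48) = (-16695 + (1/4)*(-1/215)*2293) + 246 = (-16695 - 2293/860) + 246 = -14359993/860 + 246 = -14148433/860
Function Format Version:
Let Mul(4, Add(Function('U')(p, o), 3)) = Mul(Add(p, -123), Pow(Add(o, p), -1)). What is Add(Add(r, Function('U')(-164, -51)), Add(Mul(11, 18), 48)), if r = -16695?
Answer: Rational(-14148433, 860) ≈ -16452.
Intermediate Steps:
Function('U')(p, o) = Add(-3, Mul(Rational(1, 4), Pow(Add(o, p), -1), Add(-123, p))) (Function('U')(p, o) = Add(-3, Mul(Rational(1, 4), Mul(Add(p, -123), Pow(Add(o, p), -1)))) = Add(-3, Mul(Rational(1, 4), Mul(Add(-123, p), Pow(Add(o, p), -1)))) = Add(-3, Mul(Rational(1, 4), Mul(Pow(Add(o, p), -1), Add(-123, p)))) = Add(-3, Mul(Rational(1, 4), Pow(Add(o, p), -1), Add(-123, p))))
Add(Add(r, Function('U')(-164, -51)), Add(Mul(11, 18), 48)) = Add(Add(-16695, Mul(Rational(1, 4), Pow(Add(-51, -164), -1), Add(-123, Mul(-12, -51), Mul(-11, -164)))), Add(Mul(11, 18), 48)) = Add(Add(-16695, Mul(Rational(1, 4), Pow(-215, -1), Add(-123, 612, 1804))), Add(198, 48)) = Add(Add(-16695, Mul(Rational(1, 4), Rational(-1, 215), 2293)), 246) = Add(Add(-16695, Rational(-2293, 860)), 246) = Add(Rational(-14359993, 860), 246) = Rational(-14148433, 860)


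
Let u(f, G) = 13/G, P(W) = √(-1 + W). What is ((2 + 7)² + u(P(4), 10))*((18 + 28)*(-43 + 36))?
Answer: -132503/5 ≈ -26501.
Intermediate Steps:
((2 + 7)² + u(P(4), 10))*((18 + 28)*(-43 + 36)) = ((2 + 7)² + 13/10)*((18 + 28)*(-43 + 36)) = (9² + 13*(⅒))*(46*(-7)) = (81 + 13/10)*(-322) = (823/10)*(-322) = -132503/5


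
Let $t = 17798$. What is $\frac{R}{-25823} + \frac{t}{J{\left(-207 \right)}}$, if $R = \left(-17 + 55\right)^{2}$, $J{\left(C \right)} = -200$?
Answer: $- \frac{229943277}{2582300} \approx -89.046$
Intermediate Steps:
$R = 1444$ ($R = 38^{2} = 1444$)
$\frac{R}{-25823} + \frac{t}{J{\left(-207 \right)}} = \frac{1444}{-25823} + \frac{17798}{-200} = 1444 \left(- \frac{1}{25823}\right) + 17798 \left(- \frac{1}{200}\right) = - \frac{1444}{25823} - \frac{8899}{100} = - \frac{229943277}{2582300}$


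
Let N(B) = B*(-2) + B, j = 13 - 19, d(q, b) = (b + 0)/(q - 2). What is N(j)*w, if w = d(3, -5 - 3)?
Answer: -48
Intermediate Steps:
d(q, b) = b/(-2 + q)
j = -6
w = -8 (w = (-5 - 3)/(-2 + 3) = -8/1 = -8*1 = -8)
N(B) = -B (N(B) = -2*B + B = -B)
N(j)*w = -1*(-6)*(-8) = 6*(-8) = -48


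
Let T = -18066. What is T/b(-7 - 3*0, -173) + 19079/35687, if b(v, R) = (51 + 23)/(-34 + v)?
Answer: 13217493434/1320419 ≈ 10010.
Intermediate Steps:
b(v, R) = 74/(-34 + v)
T/b(-7 - 3*0, -173) + 19079/35687 = -18066/(74/(-34 + (-7 - 3*0))) + 19079/35687 = -18066/(74/(-34 + (-7 + 0))) + 19079*(1/35687) = -18066/(74/(-34 - 7)) + 19079/35687 = -18066/(74/(-41)) + 19079/35687 = -18066/(74*(-1/41)) + 19079/35687 = -18066/(-74/41) + 19079/35687 = -18066*(-41/74) + 19079/35687 = 370353/37 + 19079/35687 = 13217493434/1320419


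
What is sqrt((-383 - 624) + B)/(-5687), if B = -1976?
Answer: -I*sqrt(2983)/5687 ≈ -0.0096038*I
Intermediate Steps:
sqrt((-383 - 624) + B)/(-5687) = sqrt((-383 - 624) - 1976)/(-5687) = sqrt(-1007 - 1976)*(-1/5687) = sqrt(-2983)*(-1/5687) = (I*sqrt(2983))*(-1/5687) = -I*sqrt(2983)/5687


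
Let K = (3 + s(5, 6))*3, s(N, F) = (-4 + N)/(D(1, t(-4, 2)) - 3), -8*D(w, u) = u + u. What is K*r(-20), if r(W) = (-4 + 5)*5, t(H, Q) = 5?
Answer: 705/17 ≈ 41.471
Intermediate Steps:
r(W) = 5 (r(W) = 1*5 = 5)
D(w, u) = -u/4 (D(w, u) = -(u + u)/8 = -u/4)
s(N, F) = 16/17 - 4*N/17 (s(N, F) = (-4 + N)/(-¼*5 - 3) = (-4 + N)/(-5/4 - 3) = (-4 + N)/(-17/4) = (-4 + N)*(-4/17) = 16/17 - 4*N/17)
K = 141/17 (K = (3 + (16/17 - 4/17*5))*3 = (3 + (16/17 - 20/17))*3 = (3 - 4/17)*3 = (47/17)*3 = 141/17 ≈ 8.2941)
K*r(-20) = (141/17)*5 = 705/17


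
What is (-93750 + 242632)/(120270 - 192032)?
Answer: -74441/35881 ≈ -2.0747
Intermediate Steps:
(-93750 + 242632)/(120270 - 192032) = 148882/(-71762) = 148882*(-1/71762) = -74441/35881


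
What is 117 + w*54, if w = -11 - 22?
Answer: -1665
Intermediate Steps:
w = -33
117 + w*54 = 117 - 33*54 = 117 - 1782 = -1665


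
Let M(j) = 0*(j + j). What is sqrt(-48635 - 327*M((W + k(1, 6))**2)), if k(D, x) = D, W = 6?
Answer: I*sqrt(48635) ≈ 220.53*I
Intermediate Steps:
M(j) = 0 (M(j) = 0*(2*j) = 0)
sqrt(-48635 - 327*M((W + k(1, 6))**2)) = sqrt(-48635 - 327*0) = sqrt(-48635 + 0) = sqrt(-48635) = I*sqrt(48635)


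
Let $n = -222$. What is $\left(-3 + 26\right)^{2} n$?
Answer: $-117438$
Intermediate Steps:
$\left(-3 + 26\right)^{2} n = \left(-3 + 26\right)^{2} \left(-222\right) = 23^{2} \left(-222\right) = 529 \left(-222\right) = -117438$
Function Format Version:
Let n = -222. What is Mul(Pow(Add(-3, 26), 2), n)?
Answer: -117438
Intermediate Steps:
Mul(Pow(Add(-3, 26), 2), n) = Mul(Pow(Add(-3, 26), 2), -222) = Mul(Pow(23, 2), -222) = Mul(529, -222) = -117438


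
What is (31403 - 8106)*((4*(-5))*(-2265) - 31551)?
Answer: 320310453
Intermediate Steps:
(31403 - 8106)*((4*(-5))*(-2265) - 31551) = 23297*(-20*(-2265) - 31551) = 23297*(45300 - 31551) = 23297*13749 = 320310453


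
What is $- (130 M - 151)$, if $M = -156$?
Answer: $20431$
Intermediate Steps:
$- (130 M - 151) = - (130 \left(-156\right) - 151) = - (-20280 - 151) = \left(-1\right) \left(-20431\right) = 20431$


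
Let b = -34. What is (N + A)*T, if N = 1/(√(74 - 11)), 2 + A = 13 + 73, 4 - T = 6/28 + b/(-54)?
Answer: 2386/9 + 1193*√7/7938 ≈ 265.51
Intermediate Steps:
T = 1193/378 (T = 4 - (6/28 - 34/(-54)) = 4 - (6*(1/28) - 34*(-1/54)) = 4 - (3/14 + 17/27) = 4 - 1*319/378 = 4 - 319/378 = 1193/378 ≈ 3.1561)
A = 84 (A = -2 + (13 + 73) = -2 + 86 = 84)
N = √7/21 (N = 1/(√63) = 1/(3*√7) = √7/21 ≈ 0.12599)
(N + A)*T = (√7/21 + 84)*(1193/378) = (84 + √7/21)*(1193/378) = 2386/9 + 1193*√7/7938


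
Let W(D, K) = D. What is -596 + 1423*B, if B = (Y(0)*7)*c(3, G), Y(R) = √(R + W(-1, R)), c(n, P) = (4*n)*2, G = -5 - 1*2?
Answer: -596 + 239064*I ≈ -596.0 + 2.3906e+5*I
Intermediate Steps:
G = -7 (G = -5 - 2 = -7)
c(n, P) = 8*n
Y(R) = √(-1 + R) (Y(R) = √(R - 1) = √(-1 + R))
B = 168*I (B = (√(-1 + 0)*7)*(8*3) = (√(-1)*7)*24 = (I*7)*24 = (7*I)*24 = 168*I ≈ 168.0*I)
-596 + 1423*B = -596 + 1423*(168*I) = -596 + 239064*I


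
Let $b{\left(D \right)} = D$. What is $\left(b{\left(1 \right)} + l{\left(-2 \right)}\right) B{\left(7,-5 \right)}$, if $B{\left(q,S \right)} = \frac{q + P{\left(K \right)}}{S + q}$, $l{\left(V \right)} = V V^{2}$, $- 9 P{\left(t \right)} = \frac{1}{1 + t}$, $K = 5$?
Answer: $- \frac{2639}{108} \approx -24.435$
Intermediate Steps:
$P{\left(t \right)} = - \frac{1}{9 \left(1 + t\right)}$
$l{\left(V \right)} = V^{3}$
$B{\left(q,S \right)} = \frac{- \frac{1}{54} + q}{S + q}$ ($B{\left(q,S \right)} = \frac{q - \frac{1}{9 + 9 \cdot 5}}{S + q} = \frac{q - \frac{1}{9 + 45}}{S + q} = \frac{q - \frac{1}{54}}{S + q} = \frac{- \frac{1}{54} + q}{S + q}$)
$\left(b{\left(1 \right)} + l{\left(-2 \right)}\right) B{\left(7,-5 \right)} = \left(1 + \left(-2\right)^{3}\right) \frac{- \frac{1}{54} + 7}{-5 + 7} = \left(1 - 8\right) \frac{1}{2} \cdot \frac{377}{54} = - 7 \cdot \frac{1}{2} \cdot \frac{377}{54} = \left(-7\right) \frac{377}{108} = - \frac{2639}{108}$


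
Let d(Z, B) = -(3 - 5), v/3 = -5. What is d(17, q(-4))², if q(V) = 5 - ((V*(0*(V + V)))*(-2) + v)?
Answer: 4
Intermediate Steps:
v = -15 (v = 3*(-5) = -15)
q(V) = 20 (q(V) = 5 - ((V*(0*(V + V)))*(-2) - 15) = 5 - ((V*(0*(2*V)))*(-2) - 15) = 5 - ((V*0)*(-2) - 15) = 5 - (0*(-2) - 15) = 5 - (0 - 15) = 5 - 1*(-15) = 5 + 15 = 20)
d(Z, B) = 2 (d(Z, B) = -1*(-2) = 2)
d(17, q(-4))² = 2² = 4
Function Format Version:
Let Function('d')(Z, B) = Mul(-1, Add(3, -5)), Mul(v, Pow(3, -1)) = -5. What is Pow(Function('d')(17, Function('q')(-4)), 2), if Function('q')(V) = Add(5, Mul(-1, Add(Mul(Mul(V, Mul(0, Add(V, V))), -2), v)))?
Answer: 4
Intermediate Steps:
v = -15 (v = Mul(3, -5) = -15)
Function('q')(V) = 20 (Function('q')(V) = Add(5, Mul(-1, Add(Mul(Mul(V, Mul(0, Add(V, V))), -2), -15))) = Add(5, Mul(-1, Add(Mul(Mul(V, Mul(0, Mul(2, V))), -2), -15))) = Add(5, Mul(-1, Add(Mul(Mul(V, 0), -2), -15))) = Add(5, Mul(-1, Add(Mul(0, -2), -15))) = Add(5, Mul(-1, Add(0, -15))) = Add(5, Mul(-1, -15)) = Add(5, 15) = 20)
Function('d')(Z, B) = 2 (Function('d')(Z, B) = Mul(-1, -2) = 2)
Pow(Function('d')(17, Function('q')(-4)), 2) = Pow(2, 2) = 4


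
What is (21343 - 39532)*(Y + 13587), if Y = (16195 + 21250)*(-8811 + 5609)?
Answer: 2180593776267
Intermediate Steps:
Y = -119898890 (Y = 37445*(-3202) = -119898890)
(21343 - 39532)*(Y + 13587) = (21343 - 39532)*(-119898890 + 13587) = -18189*(-119885303) = 2180593776267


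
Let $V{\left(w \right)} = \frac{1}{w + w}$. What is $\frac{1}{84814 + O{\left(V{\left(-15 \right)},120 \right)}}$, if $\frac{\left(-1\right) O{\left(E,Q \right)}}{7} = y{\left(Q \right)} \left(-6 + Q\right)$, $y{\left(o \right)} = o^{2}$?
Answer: $- \frac{1}{11406386} \approx -8.767 \cdot 10^{-8}$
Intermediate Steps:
$V{\left(w \right)} = \frac{1}{2 w}$
$O{\left(E,Q \right)} = - 7 Q^{2} \left(-6 + Q\right)$
$\frac{1}{84814 + O{\left(V{\left(-15 \right)},120 \right)}} = \frac{1}{84814 + 7 \cdot 120^{2} \left(6 - 120\right)} = \frac{1}{84814 + 7 \cdot 14400 \left(6 - 120\right)} = \frac{1}{84814 + 7 \cdot 14400 \left(-114\right)} = \frac{1}{84814 - 11491200} = \frac{1}{-11406386} = - \frac{1}{11406386}$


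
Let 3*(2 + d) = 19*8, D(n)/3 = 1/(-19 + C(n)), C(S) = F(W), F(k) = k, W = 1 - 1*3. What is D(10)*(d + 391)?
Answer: -1319/21 ≈ -62.810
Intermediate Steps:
W = -2 (W = 1 - 3 = -2)
C(S) = -2
D(n) = -⅐ (D(n) = 3/(-19 - 2) = 3/(-21) = 3*(-1/21) = -⅐)
d = 146/3 (d = -2 + (19*8)/3 = -2 + (⅓)*152 = -2 + 152/3 = 146/3 ≈ 48.667)
D(10)*(d + 391) = -(146/3 + 391)/7 = -⅐*1319/3 = -1319/21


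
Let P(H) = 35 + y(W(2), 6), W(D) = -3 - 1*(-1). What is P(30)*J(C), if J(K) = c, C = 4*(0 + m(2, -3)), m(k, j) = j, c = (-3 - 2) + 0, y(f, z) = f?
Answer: -165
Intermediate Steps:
W(D) = -2 (W(D) = -3 + 1 = -2)
c = -5 (c = -5 + 0 = -5)
P(H) = 33 (P(H) = 35 - 2 = 33)
C = -12 (C = 4*(0 - 3) = 4*(-3) = -12)
J(K) = -5
P(30)*J(C) = 33*(-5) = -165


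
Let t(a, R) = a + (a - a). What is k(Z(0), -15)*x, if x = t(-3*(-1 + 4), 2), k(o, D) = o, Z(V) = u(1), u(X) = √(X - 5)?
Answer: -18*I ≈ -18.0*I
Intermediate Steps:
u(X) = √(-5 + X)
Z(V) = 2*I (Z(V) = √(-5 + 1) = √(-4) = 2*I)
t(a, R) = a (t(a, R) = a + 0 = a)
x = -9 (x = -3*(-1 + 4) = -3*3 = -9)
k(Z(0), -15)*x = (2*I)*(-9) = -18*I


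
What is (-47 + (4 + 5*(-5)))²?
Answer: 4624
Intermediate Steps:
(-47 + (4 + 5*(-5)))² = (-47 + (4 - 25))² = (-47 - 21)² = (-68)² = 4624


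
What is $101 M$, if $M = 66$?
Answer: $6666$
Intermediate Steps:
$101 M = 101 \cdot 66 = 6666$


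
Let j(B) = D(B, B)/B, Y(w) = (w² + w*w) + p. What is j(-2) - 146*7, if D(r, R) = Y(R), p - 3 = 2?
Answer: -2057/2 ≈ -1028.5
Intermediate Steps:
p = 5 (p = 3 + 2 = 5)
Y(w) = 5 + 2*w² (Y(w) = (w² + w*w) + 5 = (w² + w²) + 5 = 2*w² + 5 = 5 + 2*w²)
D(r, R) = 5 + 2*R²
j(B) = (5 + 2*B²)/B
j(-2) - 146*7 = (2*(-2) + 5/(-2)) - 146*7 = (-4 + 5*(-½)) - 1022 = (-4 - 5/2) - 1022 = -13/2 - 1022 = -2057/2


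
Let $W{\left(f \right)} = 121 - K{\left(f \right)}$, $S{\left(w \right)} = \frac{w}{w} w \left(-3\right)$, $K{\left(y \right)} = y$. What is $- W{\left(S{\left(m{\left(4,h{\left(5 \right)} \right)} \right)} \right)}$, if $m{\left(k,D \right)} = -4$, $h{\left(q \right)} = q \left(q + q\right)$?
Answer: $-109$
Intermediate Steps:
$h{\left(q \right)} = 2 q^{2}$ ($h{\left(q \right)} = q 2 q = 2 q^{2}$)
$S{\left(w \right)} = - 3 w$ ($S{\left(w \right)} = 1 w \left(-3\right) = w \left(-3\right) = - 3 w$)
$W{\left(f \right)} = 121 - f$
$- W{\left(S{\left(m{\left(4,h{\left(5 \right)} \right)} \right)} \right)} = - (121 - \left(-3\right) \left(-4\right)) = - (121 - 12) = \left(-1\right) 109 = -109$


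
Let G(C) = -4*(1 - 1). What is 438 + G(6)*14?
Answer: 438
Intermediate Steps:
G(C) = 0 (G(C) = -4*0 = 0)
438 + G(6)*14 = 438 + 0*14 = 438 + 0 = 438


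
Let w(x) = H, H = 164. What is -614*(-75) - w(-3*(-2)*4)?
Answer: 45886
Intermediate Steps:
w(x) = 164
-614*(-75) - w(-3*(-2)*4) = -614*(-75) - 1*164 = 46050 - 164 = 45886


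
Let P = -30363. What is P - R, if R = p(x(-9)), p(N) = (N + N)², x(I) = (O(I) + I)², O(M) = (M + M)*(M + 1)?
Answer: -1328632863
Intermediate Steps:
O(M) = 2*M*(1 + M) (O(M) = (2*M)*(1 + M) = 2*M*(1 + M))
x(I) = (I + 2*I*(1 + I))² (x(I) = (2*I*(1 + I) + I)² = (I + 2*I*(1 + I))²)
p(N) = 4*N² (p(N) = (2*N)² = 4*N²)
R = 1328602500 (R = 4*((-9)²*(3 + 2*(-9))²)² = 4*(81*(3 - 18)²)² = 4*(81*(-15)²)² = 4*(81*225)² = 4*18225² = 4*332150625 = 1328602500)
P - R = -30363 - 1*1328602500 = -30363 - 1328602500 = -1328632863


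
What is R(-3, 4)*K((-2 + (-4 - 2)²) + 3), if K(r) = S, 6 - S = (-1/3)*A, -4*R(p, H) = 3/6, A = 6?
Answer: -1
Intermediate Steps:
R(p, H) = -⅛ (R(p, H) = -3/(4*6) = -¼*½ = -⅛)
S = 8 (S = 6 - -1/3*6 = 6 - (⅓)*(-1)*6 = 6 - (-1)*6/3 = 6 - 1*(-2) = 6 + 2 = 8)
K(r) = 8
R(-3, 4)*K((-2 + (-4 - 2)²) + 3) = -⅛*8 = -1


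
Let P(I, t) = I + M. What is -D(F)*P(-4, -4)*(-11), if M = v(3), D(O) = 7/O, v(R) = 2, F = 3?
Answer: -154/3 ≈ -51.333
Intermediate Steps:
M = 2
P(I, t) = 2 + I (P(I, t) = I + 2 = 2 + I)
-D(F)*P(-4, -4)*(-11) = -(7/3)*(2 - 4)*(-11) = -(7*(1/3))*(-2)*(-11) = -(7/3)*(-2)*(-11) = -(-14)*(-11)/3 = -1*154/3 = -154/3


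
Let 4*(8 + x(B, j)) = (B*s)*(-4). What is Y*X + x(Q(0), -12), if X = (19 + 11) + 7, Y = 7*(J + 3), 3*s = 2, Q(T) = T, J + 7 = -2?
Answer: -1562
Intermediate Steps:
J = -9 (J = -7 - 2 = -9)
s = ⅔ (s = (⅓)*2 = ⅔ ≈ 0.66667)
x(B, j) = -8 - 2*B/3 (x(B, j) = -8 + ((B*(⅔))*(-4))/4 = -8 + ((2*B/3)*(-4))/4 = -8 + (-8*B/3)/4 = -8 - 2*B/3)
Y = -42 (Y = 7*(-9 + 3) = 7*(-6) = -42)
X = 37 (X = 30 + 7 = 37)
Y*X + x(Q(0), -12) = -42*37 + (-8 - ⅔*0) = -1554 + (-8 + 0) = -1554 - 8 = -1562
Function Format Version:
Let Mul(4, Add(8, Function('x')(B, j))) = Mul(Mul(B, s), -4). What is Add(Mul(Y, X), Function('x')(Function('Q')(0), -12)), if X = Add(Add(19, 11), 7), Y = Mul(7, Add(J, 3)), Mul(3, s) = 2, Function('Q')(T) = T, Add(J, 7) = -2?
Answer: -1562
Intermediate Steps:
J = -9 (J = Add(-7, -2) = -9)
s = Rational(2, 3) (s = Mul(Rational(1, 3), 2) = Rational(2, 3) ≈ 0.66667)
Function('x')(B, j) = Add(-8, Mul(Rational(-2, 3), B)) (Function('x')(B, j) = Add(-8, Mul(Rational(1, 4), Mul(Mul(B, Rational(2, 3)), -4))) = Add(-8, Mul(Rational(1, 4), Mul(Mul(Rational(2, 3), B), -4))) = Add(-8, Mul(Rational(1, 4), Mul(Rational(-8, 3), B))) = Add(-8, Mul(Rational(-2, 3), B)))
Y = -42 (Y = Mul(7, Add(-9, 3)) = Mul(7, -6) = -42)
X = 37 (X = Add(30, 7) = 37)
Add(Mul(Y, X), Function('x')(Function('Q')(0), -12)) = Add(Mul(-42, 37), Add(-8, Mul(Rational(-2, 3), 0))) = Add(-1554, Add(-8, 0)) = Add(-1554, -8) = -1562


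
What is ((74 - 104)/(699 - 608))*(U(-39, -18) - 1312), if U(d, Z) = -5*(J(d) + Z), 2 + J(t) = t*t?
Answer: 264510/91 ≈ 2906.7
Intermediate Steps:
J(t) = -2 + t² (J(t) = -2 + t*t = -2 + t²)
U(d, Z) = 10 - 5*Z - 5*d² (U(d, Z) = -5*((-2 + d²) + Z) = -5*(-2 + Z + d²) = 10 - 5*Z - 5*d²)
((74 - 104)/(699 - 608))*(U(-39, -18) - 1312) = ((74 - 104)/(699 - 608))*((10 - 5*(-18) - 5*(-39)²) - 1312) = (-30/91)*((10 + 90 - 5*1521) - 1312) = (-30*1/91)*((10 + 90 - 7605) - 1312) = -30*(-7505 - 1312)/91 = -30/91*(-8817) = 264510/91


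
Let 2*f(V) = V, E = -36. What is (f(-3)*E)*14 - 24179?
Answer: -23423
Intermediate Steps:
f(V) = V/2
(f(-3)*E)*14 - 24179 = (((½)*(-3))*(-36))*14 - 24179 = -3/2*(-36)*14 - 24179 = 54*14 - 24179 = 756 - 24179 = -23423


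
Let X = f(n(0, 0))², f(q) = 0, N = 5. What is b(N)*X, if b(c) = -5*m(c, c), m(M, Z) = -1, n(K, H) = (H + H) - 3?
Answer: 0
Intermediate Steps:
n(K, H) = -3 + 2*H (n(K, H) = 2*H - 3 = -3 + 2*H)
b(c) = 5 (b(c) = -5*(-1) = 5)
X = 0 (X = 0² = 0)
b(N)*X = 5*0 = 0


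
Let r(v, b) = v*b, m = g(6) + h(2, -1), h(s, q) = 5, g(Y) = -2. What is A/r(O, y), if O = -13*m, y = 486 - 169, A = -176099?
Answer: 176099/12363 ≈ 14.244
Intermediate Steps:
y = 317
m = 3 (m = -2 + 5 = 3)
O = -39 (O = -13*3 = -39)
r(v, b) = b*v
A/r(O, y) = -176099/(317*(-39)) = -176099/(-12363) = -176099*(-1/12363) = 176099/12363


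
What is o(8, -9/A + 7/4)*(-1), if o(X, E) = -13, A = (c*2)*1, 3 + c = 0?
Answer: 13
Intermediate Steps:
c = -3 (c = -3 + 0 = -3)
A = -6 (A = -3*2*1 = -6*1 = -6)
o(8, -9/A + 7/4)*(-1) = -13*(-1) = 13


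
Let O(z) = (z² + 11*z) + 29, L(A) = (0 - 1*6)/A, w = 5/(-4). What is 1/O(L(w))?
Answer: 25/2621 ≈ 0.0095383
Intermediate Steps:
w = -5/4 (w = 5*(-¼) = -5/4 ≈ -1.2500)
L(A) = -6/A (L(A) = (0 - 6)/A = -6/A)
O(z) = 29 + z² + 11*z
1/O(L(w)) = 1/(29 + (-6/(-5/4))² + 11*(-6/(-5/4))) = 1/(29 + (-6*(-⅘))² + 11*(-6*(-⅘))) = 1/(29 + (24/5)² + 11*(24/5)) = 1/(29 + 576/25 + 264/5) = 1/(2621/25) = 25/2621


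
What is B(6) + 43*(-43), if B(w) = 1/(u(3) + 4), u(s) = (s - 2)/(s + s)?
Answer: -46219/25 ≈ -1848.8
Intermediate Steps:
u(s) = (-2 + s)/(2*s) (u(s) = (-2 + s)/((2*s)) = (-2 + s)*(1/(2*s)) = (-2 + s)/(2*s))
B(w) = 6/25 (B(w) = 1/((½)*(-2 + 3)/3 + 4) = 1/((½)*(⅓)*1 + 4) = 1/(⅙ + 4) = 1/(25/6) = 6/25)
B(6) + 43*(-43) = 6/25 + 43*(-43) = 6/25 - 1849 = -46219/25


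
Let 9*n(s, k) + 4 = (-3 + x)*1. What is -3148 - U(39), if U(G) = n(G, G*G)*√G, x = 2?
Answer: -3148 + 5*√39/9 ≈ -3144.5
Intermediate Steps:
n(s, k) = -5/9 (n(s, k) = -4/9 + ((-3 + 2)*1)/9 = -4/9 + (-1*1)/9 = -4/9 + (⅑)*(-1) = -4/9 - ⅑ = -5/9)
U(G) = -5*√G/9
-3148 - U(39) = -3148 - (-5)*√39/9 = -3148 + 5*√39/9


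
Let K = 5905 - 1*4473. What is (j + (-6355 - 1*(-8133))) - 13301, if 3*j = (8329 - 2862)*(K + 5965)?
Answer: 40404830/3 ≈ 1.3468e+7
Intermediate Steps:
K = 1432 (K = 5905 - 4473 = 1432)
j = 40439399/3 (j = ((8329 - 2862)*(1432 + 5965))/3 = (5467*7397)/3 = (⅓)*40439399 = 40439399/3 ≈ 1.3480e+7)
(j + (-6355 - 1*(-8133))) - 13301 = (40439399/3 + (-6355 - 1*(-8133))) - 13301 = (40439399/3 + (-6355 + 8133)) - 13301 = (40439399/3 + 1778) - 13301 = 40444733/3 - 13301 = 40404830/3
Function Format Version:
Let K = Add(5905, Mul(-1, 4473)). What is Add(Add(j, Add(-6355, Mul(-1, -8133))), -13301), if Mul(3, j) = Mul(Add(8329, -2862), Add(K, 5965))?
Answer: Rational(40404830, 3) ≈ 1.3468e+7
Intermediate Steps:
K = 1432 (K = Add(5905, -4473) = 1432)
j = Rational(40439399, 3) (j = Mul(Rational(1, 3), Mul(Add(8329, -2862), Add(1432, 5965))) = Mul(Rational(1, 3), Mul(5467, 7397)) = Mul(Rational(1, 3), 40439399) = Rational(40439399, 3) ≈ 1.3480e+7)
Add(Add(j, Add(-6355, Mul(-1, -8133))), -13301) = Add(Add(Rational(40439399, 3), Add(-6355, Mul(-1, -8133))), -13301) = Add(Add(Rational(40439399, 3), Add(-6355, 8133)), -13301) = Add(Add(Rational(40439399, 3), 1778), -13301) = Add(Rational(40444733, 3), -13301) = Rational(40404830, 3)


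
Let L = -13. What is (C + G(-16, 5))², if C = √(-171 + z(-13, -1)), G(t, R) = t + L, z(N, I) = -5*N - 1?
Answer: (29 - I*√107)² ≈ 734.0 - 599.96*I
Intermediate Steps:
z(N, I) = -1 - 5*N
G(t, R) = -13 + t (G(t, R) = t - 13 = -13 + t)
C = I*√107 (C = √(-171 + (-1 - 5*(-13))) = √(-171 + (-1 + 65)) = √(-171 + 64) = √(-107) = I*√107 ≈ 10.344*I)
(C + G(-16, 5))² = (I*√107 + (-13 - 16))² = (I*√107 - 29)² = (-29 + I*√107)²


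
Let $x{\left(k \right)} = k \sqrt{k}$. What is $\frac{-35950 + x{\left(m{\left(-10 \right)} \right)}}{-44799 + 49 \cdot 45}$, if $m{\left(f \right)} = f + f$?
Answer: $\frac{17975}{21297} + \frac{20 i \sqrt{5}}{21297} \approx 0.84402 + 0.0020999 i$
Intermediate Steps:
$m{\left(f \right)} = 2 f$
$x{\left(k \right)} = k^{\frac{3}{2}}$
$\frac{-35950 + x{\left(m{\left(-10 \right)} \right)}}{-44799 + 49 \cdot 45} = \frac{-35950 + \left(2 \left(-10\right)\right)^{\frac{3}{2}}}{-44799 + 49 \cdot 45} = \frac{-35950 + \left(-20\right)^{\frac{3}{2}}}{-44799 + 2205} = \frac{-35950 - 40 i \sqrt{5}}{-42594} = \left(-35950 - 40 i \sqrt{5}\right) \left(- \frac{1}{42594}\right) = \frac{17975}{21297} + \frac{20 i \sqrt{5}}{21297}$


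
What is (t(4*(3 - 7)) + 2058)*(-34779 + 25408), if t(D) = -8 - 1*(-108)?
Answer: -20222618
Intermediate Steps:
t(D) = 100 (t(D) = -8 + 108 = 100)
(t(4*(3 - 7)) + 2058)*(-34779 + 25408) = (100 + 2058)*(-34779 + 25408) = 2158*(-9371) = -20222618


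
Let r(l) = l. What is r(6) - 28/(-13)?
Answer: 106/13 ≈ 8.1538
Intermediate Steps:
r(6) - 28/(-13) = 6 - 28/(-13) = 6 - 28*(-1)/13 = 6 - 14*(-2/13) = 6 + 28/13 = 106/13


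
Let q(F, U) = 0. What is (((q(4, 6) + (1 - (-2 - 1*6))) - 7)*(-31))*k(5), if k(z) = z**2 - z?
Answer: -1240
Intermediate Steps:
(((q(4, 6) + (1 - (-2 - 1*6))) - 7)*(-31))*k(5) = (((0 + (1 - (-2 - 1*6))) - 7)*(-31))*(5*(-1 + 5)) = (((0 + (1 - (-2 - 6))) - 7)*(-31))*(5*4) = (((0 + (1 - 1*(-8))) - 7)*(-31))*20 = (((0 + (1 + 8)) - 7)*(-31))*20 = (((0 + 9) - 7)*(-31))*20 = ((9 - 7)*(-31))*20 = (2*(-31))*20 = -62*20 = -1240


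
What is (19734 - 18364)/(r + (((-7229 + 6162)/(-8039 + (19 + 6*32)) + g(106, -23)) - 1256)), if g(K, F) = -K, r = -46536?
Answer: -78280/2736821 ≈ -0.028603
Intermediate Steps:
(19734 - 18364)/(r + (((-7229 + 6162)/(-8039 + (19 + 6*32)) + g(106, -23)) - 1256)) = (19734 - 18364)/(-46536 + (((-7229 + 6162)/(-8039 + (19 + 6*32)) - 1*106) - 1256)) = 1370/(-46536 + ((-1067/(-8039 + (19 + 192)) - 106) - 1256)) = 1370/(-46536 + ((-1067/(-8039 + 211) - 106) - 1256)) = 1370/(-46536 + ((-1067/(-7828) - 106) - 1256)) = 1370/(-46536 + ((-1067*(-1/7828) - 106) - 1256)) = 1370/(-46536 + ((1067/7828 - 106) - 1256)) = 1370/(-46536 + (-828701/7828 - 1256)) = 1370/(-46536 - 10660669/7828) = 1370/(-374944477/7828) = 1370*(-7828/374944477) = -78280/2736821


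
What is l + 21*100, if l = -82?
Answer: 2018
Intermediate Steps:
l + 21*100 = -82 + 21*100 = -82 + 2100 = 2018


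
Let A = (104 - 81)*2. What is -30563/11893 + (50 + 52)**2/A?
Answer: 61164437/273539 ≈ 223.60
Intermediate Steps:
A = 46 (A = 23*2 = 46)
-30563/11893 + (50 + 52)**2/A = -30563/11893 + (50 + 52)**2/46 = -30563*1/11893 + 102**2*(1/46) = -30563/11893 + 10404*(1/46) = -30563/11893 + 5202/23 = 61164437/273539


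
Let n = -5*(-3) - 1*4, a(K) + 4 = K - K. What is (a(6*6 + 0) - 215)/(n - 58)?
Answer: 219/47 ≈ 4.6596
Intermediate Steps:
a(K) = -4 (a(K) = -4 + (K - K) = -4 + 0 = -4)
n = 11 (n = 15 - 4 = 11)
(a(6*6 + 0) - 215)/(n - 58) = (-4 - 215)/(11 - 58) = -219/(-47) = -219*(-1/47) = 219/47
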